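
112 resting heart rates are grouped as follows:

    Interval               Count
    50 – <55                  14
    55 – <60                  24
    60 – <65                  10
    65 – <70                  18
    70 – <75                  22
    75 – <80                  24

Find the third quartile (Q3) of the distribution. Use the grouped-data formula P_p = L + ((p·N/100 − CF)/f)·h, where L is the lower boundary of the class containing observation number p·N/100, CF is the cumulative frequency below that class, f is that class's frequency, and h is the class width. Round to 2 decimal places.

74.09

N = 112; target position k = 75/100 · 112 = 84.
Cumulative frequencies: 14, 38, 48, 66, 88, 112.
Observation 84 falls in the class 70 – <75.
L = 70, CF = 66, f = 22, h = 5.
P75 = 70 + ((84 − 66)/22)·5 = 70 + 4.09091 = 74.0909.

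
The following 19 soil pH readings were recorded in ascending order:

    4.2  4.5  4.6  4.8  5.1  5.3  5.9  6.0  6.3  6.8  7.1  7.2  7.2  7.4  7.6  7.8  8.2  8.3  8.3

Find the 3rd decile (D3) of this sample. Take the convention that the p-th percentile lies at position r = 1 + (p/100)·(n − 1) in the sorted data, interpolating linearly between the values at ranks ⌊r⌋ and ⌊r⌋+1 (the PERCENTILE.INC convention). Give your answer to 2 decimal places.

n = 19.
r = 1 + (30/100)·(19 − 1) = 1 + 5.4 = 6.4.
Rank 6 is 5.3 and rank 7 is 5.9.
Interpolate: 5.3 + 0.4·(5.9 − 5.3) = 5.3 + 0.4·0.6 = 5.54.

5.54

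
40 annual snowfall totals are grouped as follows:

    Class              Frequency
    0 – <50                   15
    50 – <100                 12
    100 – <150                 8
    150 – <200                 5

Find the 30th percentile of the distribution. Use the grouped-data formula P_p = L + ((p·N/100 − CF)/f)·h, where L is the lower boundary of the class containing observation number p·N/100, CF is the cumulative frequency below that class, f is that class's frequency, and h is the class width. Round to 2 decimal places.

40.00

N = 40; target position k = 30/100 · 40 = 12.
Cumulative frequencies: 15, 27, 35, 40.
Observation 12 falls in the class 0 – <50.
L = 0, CF = 0, f = 15, h = 50.
P30 = 0 + ((12 − 0)/15)·50 = 0 + 40 = 40.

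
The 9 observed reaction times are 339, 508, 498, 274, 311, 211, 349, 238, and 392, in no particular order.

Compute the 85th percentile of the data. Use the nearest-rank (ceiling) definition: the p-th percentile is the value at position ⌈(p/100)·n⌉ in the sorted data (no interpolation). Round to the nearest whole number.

Sorted: 211, 238, 274, 311, 339, 349, 392, 498, 508.
n = 9.
Position = ⌈85/100 · 9⌉ = ⌈7.65⌉ = 8.
The value at rank 8 is 498.

498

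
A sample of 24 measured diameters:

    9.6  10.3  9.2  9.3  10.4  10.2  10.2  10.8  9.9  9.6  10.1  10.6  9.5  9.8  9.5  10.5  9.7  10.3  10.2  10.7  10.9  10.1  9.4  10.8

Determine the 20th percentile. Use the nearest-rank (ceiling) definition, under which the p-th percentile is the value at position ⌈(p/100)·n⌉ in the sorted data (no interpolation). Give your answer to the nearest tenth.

Sorted: 9.2, 9.3, 9.4, 9.5, 9.5, 9.6, 9.6, 9.7, 9.8, 9.9, 10.1, 10.1, 10.2, 10.2, 10.2, 10.3, 10.3, 10.4, 10.5, 10.6, 10.7, 10.8, 10.8, 10.9.
n = 24.
Position = ⌈20/100 · 24⌉ = ⌈4.8⌉ = 5.
The value at rank 5 is 9.5.

9.5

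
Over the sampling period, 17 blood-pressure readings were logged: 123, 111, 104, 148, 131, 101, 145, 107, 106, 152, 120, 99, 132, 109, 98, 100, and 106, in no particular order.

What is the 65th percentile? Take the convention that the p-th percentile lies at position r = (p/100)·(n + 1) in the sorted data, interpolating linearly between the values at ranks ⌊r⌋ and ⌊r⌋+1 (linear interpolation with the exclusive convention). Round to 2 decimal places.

Sorted: 98, 99, 100, 101, 104, 106, 106, 107, 109, 111, 120, 123, 131, 132, 145, 148, 152.
n = 17.
r = (65/100)·(17 + 1) = 11.7.
Rank 11 is 120 and rank 12 is 123.
Interpolate: 120 + 0.7·(123 − 120) = 120 + 0.7·3 = 122.1.

122.10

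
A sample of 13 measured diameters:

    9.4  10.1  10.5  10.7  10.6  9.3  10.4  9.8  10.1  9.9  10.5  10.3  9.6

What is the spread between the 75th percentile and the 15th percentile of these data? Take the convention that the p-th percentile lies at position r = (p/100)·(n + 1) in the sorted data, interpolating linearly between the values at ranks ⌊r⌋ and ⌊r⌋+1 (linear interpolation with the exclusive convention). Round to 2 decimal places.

Sorted: 9.3, 9.4, 9.6, 9.8, 9.9, 10.1, 10.1, 10.3, 10.4, 10.5, 10.5, 10.6, 10.7.
n = 13.
P15: r = 2.1; ranks 2–3 are 9.4, 9.6; interpolating gives 9.42.
P75: r = 10.5; ranks 10–11 are 10.5, 10.5; interpolating gives 10.5.
Difference: 10.5 − 9.42 = 1.08.

1.08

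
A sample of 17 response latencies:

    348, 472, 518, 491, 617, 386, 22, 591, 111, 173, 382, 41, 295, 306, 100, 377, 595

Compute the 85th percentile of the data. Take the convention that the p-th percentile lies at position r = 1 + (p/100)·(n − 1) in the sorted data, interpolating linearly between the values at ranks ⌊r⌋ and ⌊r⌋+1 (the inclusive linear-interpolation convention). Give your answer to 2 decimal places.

561.80

Sorted: 22, 41, 100, 111, 173, 295, 306, 348, 377, 382, 386, 472, 491, 518, 591, 595, 617.
n = 17.
r = 1 + (85/100)·(17 − 1) = 1 + 13.6 = 14.6.
Rank 14 is 518 and rank 15 is 591.
Interpolate: 518 + 0.6·(591 − 518) = 518 + 0.6·73 = 561.8.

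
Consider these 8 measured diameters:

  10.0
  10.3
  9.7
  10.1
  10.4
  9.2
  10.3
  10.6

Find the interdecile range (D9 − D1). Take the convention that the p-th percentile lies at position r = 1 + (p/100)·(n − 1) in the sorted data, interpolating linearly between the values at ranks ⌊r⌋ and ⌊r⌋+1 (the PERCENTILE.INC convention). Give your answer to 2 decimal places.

Sorted: 9.2, 9.7, 10.0, 10.1, 10.3, 10.3, 10.4, 10.6.
n = 8.
P10: r = 1.7; ranks 1–2 are 9.2, 9.7; interpolating gives 9.55.
P90: r = 7.3; ranks 7–8 are 10.4, 10.6; interpolating gives 10.46.
Difference: 10.46 − 9.55 = 0.91.

0.91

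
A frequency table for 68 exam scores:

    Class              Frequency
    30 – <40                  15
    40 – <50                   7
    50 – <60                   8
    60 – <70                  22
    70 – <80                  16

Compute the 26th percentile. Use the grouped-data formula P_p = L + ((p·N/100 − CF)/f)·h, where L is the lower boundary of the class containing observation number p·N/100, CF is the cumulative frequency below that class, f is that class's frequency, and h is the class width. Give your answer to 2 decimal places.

N = 68; target position k = 26/100 · 68 = 17.68.
Cumulative frequencies: 15, 22, 30, 52, 68.
Observation 17.68 falls in the class 40 – <50.
L = 40, CF = 15, f = 7, h = 10.
P26 = 40 + ((17.68 − 15)/7)·10 = 40 + 3.82857 = 43.8286.

43.83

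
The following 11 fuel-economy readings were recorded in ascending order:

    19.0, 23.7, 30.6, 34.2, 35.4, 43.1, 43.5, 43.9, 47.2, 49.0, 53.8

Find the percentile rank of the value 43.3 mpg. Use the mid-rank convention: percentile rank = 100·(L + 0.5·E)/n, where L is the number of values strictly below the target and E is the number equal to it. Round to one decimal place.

54.5

Count below 43.3: L = 6; count equal: E = 0; n = 11.
Percentile rank = 100·(6 + 0.5·0)/11 = 100·6/11 = 54.55.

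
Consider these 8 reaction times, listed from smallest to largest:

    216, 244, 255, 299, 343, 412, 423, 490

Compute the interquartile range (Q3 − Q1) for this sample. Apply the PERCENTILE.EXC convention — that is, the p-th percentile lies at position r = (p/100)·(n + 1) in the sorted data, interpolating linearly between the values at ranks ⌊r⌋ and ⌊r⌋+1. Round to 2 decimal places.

n = 8.
P25: r = 2.25; ranks 2–3 are 244, 255; interpolating gives 246.75.
P75: r = 6.75; ranks 6–7 are 412, 423; interpolating gives 420.25.
Difference: 420.25 − 246.75 = 173.5.

173.50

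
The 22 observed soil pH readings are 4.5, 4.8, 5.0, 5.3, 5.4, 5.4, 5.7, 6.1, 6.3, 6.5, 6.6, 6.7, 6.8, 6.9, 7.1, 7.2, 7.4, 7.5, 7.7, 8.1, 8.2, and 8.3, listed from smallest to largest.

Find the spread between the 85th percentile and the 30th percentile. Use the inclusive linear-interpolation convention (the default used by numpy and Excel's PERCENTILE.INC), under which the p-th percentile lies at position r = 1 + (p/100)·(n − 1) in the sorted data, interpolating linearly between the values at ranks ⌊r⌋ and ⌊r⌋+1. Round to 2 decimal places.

n = 22.
P30: r = 7.3; ranks 7–8 are 5.7, 6.1; interpolating gives 5.82.
P85: r = 18.85; ranks 18–19 are 7.5, 7.7; interpolating gives 7.67.
Difference: 7.67 − 5.82 = 1.85.

1.85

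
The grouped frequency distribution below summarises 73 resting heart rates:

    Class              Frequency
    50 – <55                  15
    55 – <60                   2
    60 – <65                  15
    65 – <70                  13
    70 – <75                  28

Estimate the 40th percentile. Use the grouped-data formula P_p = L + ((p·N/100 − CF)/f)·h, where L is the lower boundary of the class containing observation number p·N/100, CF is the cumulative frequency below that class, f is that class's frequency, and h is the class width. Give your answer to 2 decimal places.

N = 73; target position k = 40/100 · 73 = 29.2.
Cumulative frequencies: 15, 17, 32, 45, 73.
Observation 29.2 falls in the class 60 – <65.
L = 60, CF = 17, f = 15, h = 5.
P40 = 60 + ((29.2 − 17)/15)·5 = 60 + 4.06667 = 64.0667.

64.07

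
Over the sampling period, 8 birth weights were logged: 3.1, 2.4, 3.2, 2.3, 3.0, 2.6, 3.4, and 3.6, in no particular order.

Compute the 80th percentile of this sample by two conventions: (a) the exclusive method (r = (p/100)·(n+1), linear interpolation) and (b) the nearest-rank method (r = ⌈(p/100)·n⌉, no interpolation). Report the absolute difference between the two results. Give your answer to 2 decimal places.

Sorted: 2.3, 2.4, 2.6, 3.0, 3.1, 3.2, 3.4, 3.6.
n = 8.
(a) r = 7.2; between ranks 7 (3.4) and 8 (3.6): 3.44.
(b) the nearest-rank method: rank 7 → 3.4.
|3.44 − 3.4| = 0.04.

0.04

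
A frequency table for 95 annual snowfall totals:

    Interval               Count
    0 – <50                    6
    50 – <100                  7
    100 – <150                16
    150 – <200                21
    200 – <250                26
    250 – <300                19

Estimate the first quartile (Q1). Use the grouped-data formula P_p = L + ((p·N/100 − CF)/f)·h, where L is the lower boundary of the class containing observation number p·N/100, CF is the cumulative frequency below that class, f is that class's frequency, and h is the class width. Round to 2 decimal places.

133.59

N = 95; target position k = 25/100 · 95 = 23.75.
Cumulative frequencies: 6, 13, 29, 50, 76, 95.
Observation 23.75 falls in the class 100 – <150.
L = 100, CF = 13, f = 16, h = 50.
P25 = 100 + ((23.75 − 13)/16)·50 = 100 + 33.5938 = 133.594.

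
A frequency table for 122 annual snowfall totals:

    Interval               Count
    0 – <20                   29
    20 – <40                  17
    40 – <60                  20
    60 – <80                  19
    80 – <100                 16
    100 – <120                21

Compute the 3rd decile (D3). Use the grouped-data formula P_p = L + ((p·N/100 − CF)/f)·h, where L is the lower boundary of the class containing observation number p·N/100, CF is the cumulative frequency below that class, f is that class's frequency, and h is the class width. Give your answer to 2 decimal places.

28.94

N = 122; target position k = 30/100 · 122 = 36.6.
Cumulative frequencies: 29, 46, 66, 85, 101, 122.
Observation 36.6 falls in the class 20 – <40.
L = 20, CF = 29, f = 17, h = 20.
P30 = 20 + ((36.6 − 29)/17)·20 = 20 + 8.94118 = 28.9412.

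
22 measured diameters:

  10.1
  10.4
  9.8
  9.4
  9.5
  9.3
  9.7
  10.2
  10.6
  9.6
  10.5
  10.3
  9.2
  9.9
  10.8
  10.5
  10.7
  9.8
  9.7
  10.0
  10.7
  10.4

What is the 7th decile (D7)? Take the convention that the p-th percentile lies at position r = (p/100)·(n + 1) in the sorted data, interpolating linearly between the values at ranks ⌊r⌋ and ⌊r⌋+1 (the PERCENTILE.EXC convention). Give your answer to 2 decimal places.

10.41

Sorted: 9.2, 9.3, 9.4, 9.5, 9.6, 9.7, 9.7, 9.8, 9.8, 9.9, 10.0, 10.1, 10.2, 10.3, 10.4, 10.4, 10.5, 10.5, 10.6, 10.7, 10.7, 10.8.
n = 22.
r = (70/100)·(22 + 1) = 16.1.
Rank 16 is 10.4 and rank 17 is 10.5.
Interpolate: 10.4 + 0.1·(10.5 − 10.4) = 10.4 + 0.1·0.1 = 10.41.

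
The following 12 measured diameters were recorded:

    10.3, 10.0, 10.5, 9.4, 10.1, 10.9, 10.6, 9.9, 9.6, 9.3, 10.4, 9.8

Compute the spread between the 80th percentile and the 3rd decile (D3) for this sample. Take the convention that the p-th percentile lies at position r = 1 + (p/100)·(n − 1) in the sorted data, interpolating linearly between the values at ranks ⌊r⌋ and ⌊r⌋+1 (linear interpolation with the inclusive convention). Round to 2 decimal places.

Sorted: 9.3, 9.4, 9.6, 9.8, 9.9, 10.0, 10.1, 10.3, 10.4, 10.5, 10.6, 10.9.
n = 12.
P30: r = 4.3; ranks 4–5 are 9.8, 9.9; interpolating gives 9.83.
P80: r = 9.8; ranks 9–10 are 10.4, 10.5; interpolating gives 10.48.
Difference: 10.48 − 9.83 = 0.65.

0.65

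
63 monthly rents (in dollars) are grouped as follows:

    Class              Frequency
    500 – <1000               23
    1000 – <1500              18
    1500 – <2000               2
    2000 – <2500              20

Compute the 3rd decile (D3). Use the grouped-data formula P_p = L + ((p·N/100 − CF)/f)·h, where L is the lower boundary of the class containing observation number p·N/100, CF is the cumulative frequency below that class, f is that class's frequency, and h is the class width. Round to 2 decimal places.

910.87

N = 63; target position k = 30/100 · 63 = 18.9.
Cumulative frequencies: 23, 41, 43, 63.
Observation 18.9 falls in the class 500 – <1000.
L = 500, CF = 0, f = 23, h = 500.
P30 = 500 + ((18.9 − 0)/23)·500 = 500 + 410.87 = 910.87.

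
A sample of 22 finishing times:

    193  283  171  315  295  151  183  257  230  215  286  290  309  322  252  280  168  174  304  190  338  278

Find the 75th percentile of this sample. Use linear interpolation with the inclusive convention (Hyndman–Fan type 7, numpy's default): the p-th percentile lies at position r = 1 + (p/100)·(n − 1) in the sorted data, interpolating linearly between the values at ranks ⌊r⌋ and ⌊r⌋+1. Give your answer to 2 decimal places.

Sorted: 151, 168, 171, 174, 183, 190, 193, 215, 230, 252, 257, 278, 280, 283, 286, 290, 295, 304, 309, 315, 322, 338.
n = 22.
r = 1 + (75/100)·(22 − 1) = 1 + 15.75 = 16.75.
Rank 16 is 290 and rank 17 is 295.
Interpolate: 290 + 0.75·(295 − 290) = 290 + 0.75·5 = 293.75.

293.75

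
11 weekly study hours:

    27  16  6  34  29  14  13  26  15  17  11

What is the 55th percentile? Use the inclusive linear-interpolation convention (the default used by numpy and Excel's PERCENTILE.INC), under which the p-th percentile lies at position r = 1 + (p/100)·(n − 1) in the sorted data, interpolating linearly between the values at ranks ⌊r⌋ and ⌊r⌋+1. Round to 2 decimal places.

Sorted: 6, 11, 13, 14, 15, 16, 17, 26, 27, 29, 34.
n = 11.
r = 1 + (55/100)·(11 − 1) = 1 + 5.5 = 6.5.
Rank 6 is 16 and rank 7 is 17.
Interpolate: 16 + 0.5·(17 − 16) = 16 + 0.5·1 = 16.5.

16.50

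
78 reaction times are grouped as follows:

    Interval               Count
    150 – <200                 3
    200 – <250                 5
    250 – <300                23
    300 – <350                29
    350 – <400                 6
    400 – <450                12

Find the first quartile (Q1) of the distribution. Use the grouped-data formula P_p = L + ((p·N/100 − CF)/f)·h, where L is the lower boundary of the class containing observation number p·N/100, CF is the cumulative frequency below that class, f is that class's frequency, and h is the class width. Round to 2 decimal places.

275.00

N = 78; target position k = 25/100 · 78 = 19.5.
Cumulative frequencies: 3, 8, 31, 60, 66, 78.
Observation 19.5 falls in the class 250 – <300.
L = 250, CF = 8, f = 23, h = 50.
P25 = 250 + ((19.5 − 8)/23)·50 = 250 + 25 = 275.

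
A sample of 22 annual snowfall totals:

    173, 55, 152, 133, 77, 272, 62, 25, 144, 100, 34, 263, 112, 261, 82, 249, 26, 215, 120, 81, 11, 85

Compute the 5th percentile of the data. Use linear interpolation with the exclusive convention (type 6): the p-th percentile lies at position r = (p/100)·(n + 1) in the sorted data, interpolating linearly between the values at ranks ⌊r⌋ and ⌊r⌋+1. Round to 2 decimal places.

Sorted: 11, 25, 26, 34, 55, 62, 77, 81, 82, 85, 100, 112, 120, 133, 144, 152, 173, 215, 249, 261, 263, 272.
n = 22.
r = (5/100)·(22 + 1) = 1.15.
Rank 1 is 11 and rank 2 is 25.
Interpolate: 11 + 0.15·(25 − 11) = 11 + 0.15·14 = 13.1.

13.10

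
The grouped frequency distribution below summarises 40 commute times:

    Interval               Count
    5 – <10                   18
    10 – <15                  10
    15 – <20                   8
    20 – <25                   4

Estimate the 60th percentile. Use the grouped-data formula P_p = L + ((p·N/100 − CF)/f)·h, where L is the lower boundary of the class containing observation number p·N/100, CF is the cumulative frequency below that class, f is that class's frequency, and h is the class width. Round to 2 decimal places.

13.00

N = 40; target position k = 60/100 · 40 = 24.
Cumulative frequencies: 18, 28, 36, 40.
Observation 24 falls in the class 10 – <15.
L = 10, CF = 18, f = 10, h = 5.
P60 = 10 + ((24 − 18)/10)·5 = 10 + 3 = 13.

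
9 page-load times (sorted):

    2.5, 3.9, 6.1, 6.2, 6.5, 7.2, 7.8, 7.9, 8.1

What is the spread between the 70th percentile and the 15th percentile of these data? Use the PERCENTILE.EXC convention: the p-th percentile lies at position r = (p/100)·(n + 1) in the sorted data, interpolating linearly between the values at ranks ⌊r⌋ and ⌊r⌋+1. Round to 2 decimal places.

n = 9.
P15: r = 1.5; ranks 1–2 are 2.5, 3.9; interpolating gives 3.2.
P70: r = 7 (integer) → 7.8.
Difference: 7.8 − 3.2 = 4.6.

4.60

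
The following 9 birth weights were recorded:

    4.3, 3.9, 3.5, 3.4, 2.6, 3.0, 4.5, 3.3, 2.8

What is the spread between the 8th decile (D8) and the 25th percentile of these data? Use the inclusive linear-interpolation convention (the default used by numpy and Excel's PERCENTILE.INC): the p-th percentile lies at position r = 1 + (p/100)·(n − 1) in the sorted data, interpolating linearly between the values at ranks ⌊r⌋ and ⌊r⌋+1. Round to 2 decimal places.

1.06

Sorted: 2.6, 2.8, 3.0, 3.3, 3.4, 3.5, 3.9, 4.3, 4.5.
n = 9.
P25: r = 3 (integer) → 3.
P80: r = 7.4; ranks 7–8 are 3.9, 4.3; interpolating gives 4.06.
Difference: 4.06 − 3 = 1.06.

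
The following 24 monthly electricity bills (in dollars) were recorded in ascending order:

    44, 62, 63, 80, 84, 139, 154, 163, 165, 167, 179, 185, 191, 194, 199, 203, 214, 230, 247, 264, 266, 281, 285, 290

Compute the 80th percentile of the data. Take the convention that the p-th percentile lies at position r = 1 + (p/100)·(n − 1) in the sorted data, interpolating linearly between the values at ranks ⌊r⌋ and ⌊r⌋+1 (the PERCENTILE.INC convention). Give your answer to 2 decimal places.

253.80

n = 24.
r = 1 + (80/100)·(24 − 1) = 1 + 18.4 = 19.4.
Rank 19 is 247 and rank 20 is 264.
Interpolate: 247 + 0.4·(264 − 247) = 247 + 0.4·17 = 253.8.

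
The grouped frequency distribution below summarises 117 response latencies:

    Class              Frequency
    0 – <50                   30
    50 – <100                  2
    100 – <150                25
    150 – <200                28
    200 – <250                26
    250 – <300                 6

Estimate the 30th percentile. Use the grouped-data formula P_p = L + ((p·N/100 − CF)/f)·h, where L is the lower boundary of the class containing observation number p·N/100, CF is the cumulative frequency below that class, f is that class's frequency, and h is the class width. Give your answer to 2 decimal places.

N = 117; target position k = 30/100 · 117 = 35.1.
Cumulative frequencies: 30, 32, 57, 85, 111, 117.
Observation 35.1 falls in the class 100 – <150.
L = 100, CF = 32, f = 25, h = 50.
P30 = 100 + ((35.1 − 32)/25)·50 = 100 + 6.2 = 106.2.

106.20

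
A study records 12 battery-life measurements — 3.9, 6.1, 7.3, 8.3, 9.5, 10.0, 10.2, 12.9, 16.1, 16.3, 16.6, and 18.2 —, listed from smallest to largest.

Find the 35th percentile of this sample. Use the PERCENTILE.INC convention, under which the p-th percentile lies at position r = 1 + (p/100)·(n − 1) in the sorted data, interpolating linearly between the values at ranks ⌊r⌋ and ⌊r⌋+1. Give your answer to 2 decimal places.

9.32

n = 12.
r = 1 + (35/100)·(12 − 1) = 1 + 3.85 = 4.85.
Rank 4 is 8.3 and rank 5 is 9.5.
Interpolate: 8.3 + 0.85·(9.5 − 8.3) = 8.3 + 0.85·1.2 = 9.32.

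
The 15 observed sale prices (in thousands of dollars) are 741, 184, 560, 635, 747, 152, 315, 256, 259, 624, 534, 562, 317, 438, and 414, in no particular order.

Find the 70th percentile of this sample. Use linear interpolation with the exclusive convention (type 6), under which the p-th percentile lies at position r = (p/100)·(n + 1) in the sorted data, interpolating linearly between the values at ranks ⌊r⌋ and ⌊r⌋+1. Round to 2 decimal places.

Sorted: 152, 184, 256, 259, 315, 317, 414, 438, 534, 560, 562, 624, 635, 741, 747.
n = 15.
r = (70/100)·(15 + 1) = 11.2.
Rank 11 is 562 and rank 12 is 624.
Interpolate: 562 + 0.2·(624 − 562) = 562 + 0.2·62 = 574.4.

574.40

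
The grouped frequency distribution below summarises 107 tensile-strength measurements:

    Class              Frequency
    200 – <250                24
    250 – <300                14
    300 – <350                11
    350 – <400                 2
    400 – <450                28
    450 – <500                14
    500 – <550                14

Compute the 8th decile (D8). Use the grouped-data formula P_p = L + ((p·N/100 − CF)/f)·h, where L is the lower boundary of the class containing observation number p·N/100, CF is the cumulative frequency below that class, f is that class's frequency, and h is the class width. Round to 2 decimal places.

473.57

N = 107; target position k = 80/100 · 107 = 85.6.
Cumulative frequencies: 24, 38, 49, 51, 79, 93, 107.
Observation 85.6 falls in the class 450 – <500.
L = 450, CF = 79, f = 14, h = 50.
P80 = 450 + ((85.6 − 79)/14)·50 = 450 + 23.5714 = 473.571.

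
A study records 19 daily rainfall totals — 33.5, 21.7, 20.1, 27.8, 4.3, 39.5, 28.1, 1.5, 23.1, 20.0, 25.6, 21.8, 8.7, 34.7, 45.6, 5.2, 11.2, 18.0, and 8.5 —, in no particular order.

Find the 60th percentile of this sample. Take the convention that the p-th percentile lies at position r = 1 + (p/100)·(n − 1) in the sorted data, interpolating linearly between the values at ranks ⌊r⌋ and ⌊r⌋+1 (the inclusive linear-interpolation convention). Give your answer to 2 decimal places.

22.84

Sorted: 1.5, 4.3, 5.2, 8.5, 8.7, 11.2, 18.0, 20.0, 20.1, 21.7, 21.8, 23.1, 25.6, 27.8, 28.1, 33.5, 34.7, 39.5, 45.6.
n = 19.
r = 1 + (60/100)·(19 − 1) = 1 + 10.8 = 11.8.
Rank 11 is 21.8 and rank 12 is 23.1.
Interpolate: 21.8 + 0.8·(23.1 − 21.8) = 21.8 + 0.8·1.3 = 22.84.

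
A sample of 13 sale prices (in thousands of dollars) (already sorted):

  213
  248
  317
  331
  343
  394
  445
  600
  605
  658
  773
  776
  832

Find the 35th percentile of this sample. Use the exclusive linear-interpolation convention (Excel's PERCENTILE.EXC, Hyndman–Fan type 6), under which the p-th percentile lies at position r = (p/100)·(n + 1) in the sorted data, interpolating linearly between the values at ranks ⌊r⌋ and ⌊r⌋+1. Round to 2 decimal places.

341.80

n = 13.
r = (35/100)·(13 + 1) = 4.9.
Rank 4 is 331 and rank 5 is 343.
Interpolate: 331 + 0.9·(343 − 331) = 331 + 0.9·12 = 341.8.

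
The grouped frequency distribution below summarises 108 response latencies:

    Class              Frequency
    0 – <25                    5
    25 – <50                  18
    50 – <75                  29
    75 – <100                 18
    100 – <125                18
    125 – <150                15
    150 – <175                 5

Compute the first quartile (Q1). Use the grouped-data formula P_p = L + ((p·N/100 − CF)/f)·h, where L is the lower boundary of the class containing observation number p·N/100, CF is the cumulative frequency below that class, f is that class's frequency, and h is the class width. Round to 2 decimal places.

53.45

N = 108; target position k = 25/100 · 108 = 27.
Cumulative frequencies: 5, 23, 52, 70, 88, 103, 108.
Observation 27 falls in the class 50 – <75.
L = 50, CF = 23, f = 29, h = 25.
P25 = 50 + ((27 − 23)/29)·25 = 50 + 3.44828 = 53.4483.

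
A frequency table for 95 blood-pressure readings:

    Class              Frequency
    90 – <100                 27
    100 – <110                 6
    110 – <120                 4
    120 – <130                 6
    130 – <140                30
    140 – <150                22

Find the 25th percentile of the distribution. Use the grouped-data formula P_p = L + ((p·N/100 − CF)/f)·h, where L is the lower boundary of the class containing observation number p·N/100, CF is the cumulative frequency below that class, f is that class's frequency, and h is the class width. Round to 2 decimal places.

98.80

N = 95; target position k = 25/100 · 95 = 23.75.
Cumulative frequencies: 27, 33, 37, 43, 73, 95.
Observation 23.75 falls in the class 90 – <100.
L = 90, CF = 0, f = 27, h = 10.
P25 = 90 + ((23.75 − 0)/27)·10 = 90 + 8.7963 = 98.7963.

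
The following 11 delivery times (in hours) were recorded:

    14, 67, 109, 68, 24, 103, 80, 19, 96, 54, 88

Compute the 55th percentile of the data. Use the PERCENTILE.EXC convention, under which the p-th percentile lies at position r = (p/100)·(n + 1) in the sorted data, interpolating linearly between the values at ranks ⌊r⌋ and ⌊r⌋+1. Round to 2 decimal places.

75.20

Sorted: 14, 19, 24, 54, 67, 68, 80, 88, 96, 103, 109.
n = 11.
r = (55/100)·(11 + 1) = 6.6.
Rank 6 is 68 and rank 7 is 80.
Interpolate: 68 + 0.6·(80 − 68) = 68 + 0.6·12 = 75.2.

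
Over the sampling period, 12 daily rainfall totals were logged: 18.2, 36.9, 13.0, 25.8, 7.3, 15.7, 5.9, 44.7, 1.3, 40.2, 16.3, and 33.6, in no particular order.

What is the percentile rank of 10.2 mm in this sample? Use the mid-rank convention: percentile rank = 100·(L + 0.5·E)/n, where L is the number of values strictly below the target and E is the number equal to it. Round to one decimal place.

25.0

Sorted: 1.3, 5.9, 7.3, 13.0, 15.7, 16.3, 18.2, 25.8, 33.6, 36.9, 40.2, 44.7.
Count below 10.2: L = 3; count equal: E = 0; n = 12.
Percentile rank = 100·(3 + 0.5·0)/12 = 100·3/12 = 25.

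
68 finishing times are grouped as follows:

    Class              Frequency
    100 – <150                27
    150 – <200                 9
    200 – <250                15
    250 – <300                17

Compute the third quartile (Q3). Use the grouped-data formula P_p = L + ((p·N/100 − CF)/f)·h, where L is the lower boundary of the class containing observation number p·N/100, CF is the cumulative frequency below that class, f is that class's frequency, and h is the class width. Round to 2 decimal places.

250.00

N = 68; target position k = 75/100 · 68 = 51.
Cumulative frequencies: 27, 36, 51, 68.
Observation 51 falls in the class 200 – <250.
L = 200, CF = 36, f = 15, h = 50.
P75 = 200 + ((51 − 36)/15)·50 = 200 + 50 = 250.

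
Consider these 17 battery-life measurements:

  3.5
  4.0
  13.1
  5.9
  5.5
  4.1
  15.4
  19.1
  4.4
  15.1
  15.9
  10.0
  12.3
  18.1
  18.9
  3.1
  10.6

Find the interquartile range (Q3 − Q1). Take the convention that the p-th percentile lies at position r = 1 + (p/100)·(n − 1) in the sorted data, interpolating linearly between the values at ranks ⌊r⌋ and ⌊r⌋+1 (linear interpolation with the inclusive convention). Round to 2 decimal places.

Sorted: 3.1, 3.5, 4.0, 4.1, 4.4, 5.5, 5.9, 10.0, 10.6, 12.3, 13.1, 15.1, 15.4, 15.9, 18.1, 18.9, 19.1.
n = 17.
P25: r = 5 (integer) → 4.4.
P75: r = 13 (integer) → 15.4.
Difference: 15.4 − 4.4 = 11.

11.00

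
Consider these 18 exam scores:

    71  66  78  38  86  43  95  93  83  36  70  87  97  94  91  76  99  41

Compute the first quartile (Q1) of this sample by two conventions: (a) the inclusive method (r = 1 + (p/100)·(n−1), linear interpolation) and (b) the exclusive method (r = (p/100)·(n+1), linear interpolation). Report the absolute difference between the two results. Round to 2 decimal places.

6.75

Sorted: 36, 38, 41, 43, 66, 70, 71, 76, 78, 83, 86, 87, 91, 93, 94, 95, 97, 99.
n = 18.
(a) r = 5.25; between ranks 5 (66) and 6 (70): 67.
(b) r = 4.75; between ranks 4 (43) and 5 (66): 60.25.
|67 − 60.25| = 6.75.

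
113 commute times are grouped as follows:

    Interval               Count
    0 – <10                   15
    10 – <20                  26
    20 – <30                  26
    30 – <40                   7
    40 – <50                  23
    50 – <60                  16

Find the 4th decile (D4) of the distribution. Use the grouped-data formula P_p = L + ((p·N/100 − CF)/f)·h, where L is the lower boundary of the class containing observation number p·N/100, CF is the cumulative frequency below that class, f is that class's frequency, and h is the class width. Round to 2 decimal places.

21.62

N = 113; target position k = 40/100 · 113 = 45.2.
Cumulative frequencies: 15, 41, 67, 74, 97, 113.
Observation 45.2 falls in the class 20 – <30.
L = 20, CF = 41, f = 26, h = 10.
P40 = 20 + ((45.2 − 41)/26)·10 = 20 + 1.61538 = 21.6154.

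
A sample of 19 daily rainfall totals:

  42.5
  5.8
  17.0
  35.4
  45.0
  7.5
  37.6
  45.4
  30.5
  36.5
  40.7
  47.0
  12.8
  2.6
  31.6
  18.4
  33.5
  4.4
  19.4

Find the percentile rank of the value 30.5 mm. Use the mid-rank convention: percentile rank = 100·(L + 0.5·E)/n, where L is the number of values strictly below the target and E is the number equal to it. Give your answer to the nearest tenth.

Sorted: 2.6, 4.4, 5.8, 7.5, 12.8, 17.0, 18.4, 19.4, 30.5, 31.6, 33.5, 35.4, 36.5, 37.6, 40.7, 42.5, 45.0, 45.4, 47.0.
Count below 30.5: L = 8; count equal: E = 1; n = 19.
Percentile rank = 100·(8 + 0.5·1)/19 = 100·8.5/19 = 44.74.

44.7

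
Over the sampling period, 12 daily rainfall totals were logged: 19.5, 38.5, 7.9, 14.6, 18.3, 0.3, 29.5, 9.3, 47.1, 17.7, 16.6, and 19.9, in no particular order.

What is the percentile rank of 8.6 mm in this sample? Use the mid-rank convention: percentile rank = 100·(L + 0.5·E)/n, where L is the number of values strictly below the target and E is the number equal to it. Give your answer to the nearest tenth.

Sorted: 0.3, 7.9, 9.3, 14.6, 16.6, 17.7, 18.3, 19.5, 19.9, 29.5, 38.5, 47.1.
Count below 8.6: L = 2; count equal: E = 0; n = 12.
Percentile rank = 100·(2 + 0.5·0)/12 = 100·2/12 = 16.67.

16.7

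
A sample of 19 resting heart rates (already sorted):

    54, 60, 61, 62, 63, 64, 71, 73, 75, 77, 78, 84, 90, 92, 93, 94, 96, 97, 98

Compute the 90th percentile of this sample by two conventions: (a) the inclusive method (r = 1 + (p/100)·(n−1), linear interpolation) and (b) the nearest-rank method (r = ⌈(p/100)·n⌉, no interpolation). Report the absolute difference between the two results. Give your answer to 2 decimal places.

0.80

n = 19.
(a) r = 17.2; between ranks 17 (96) and 18 (97): 96.2.
(b) the nearest-rank method: rank 18 → 97.
|96.2 − 97| = 0.8.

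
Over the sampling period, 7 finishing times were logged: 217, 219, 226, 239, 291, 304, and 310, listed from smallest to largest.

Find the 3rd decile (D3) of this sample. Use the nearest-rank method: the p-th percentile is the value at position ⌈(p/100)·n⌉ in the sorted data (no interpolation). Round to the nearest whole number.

226

n = 7.
Position = ⌈30/100 · 7⌉ = ⌈2.1⌉ = 3.
The value at rank 3 is 226.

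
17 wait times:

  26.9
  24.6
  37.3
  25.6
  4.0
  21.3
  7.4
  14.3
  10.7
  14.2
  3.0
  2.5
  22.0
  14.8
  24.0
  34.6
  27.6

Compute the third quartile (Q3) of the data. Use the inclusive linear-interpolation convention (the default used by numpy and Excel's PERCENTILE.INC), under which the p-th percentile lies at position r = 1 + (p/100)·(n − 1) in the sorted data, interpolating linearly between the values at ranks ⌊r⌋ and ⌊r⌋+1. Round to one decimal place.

25.6

Sorted: 2.5, 3.0, 4.0, 7.4, 10.7, 14.2, 14.3, 14.8, 21.3, 22.0, 24.0, 24.6, 25.6, 26.9, 27.6, 34.6, 37.3.
n = 17.
r = 1 + (75/100)·(17 − 1) = 1 + 12 = 13.
r is an integer, so P75 is the value at rank 13: 25.6.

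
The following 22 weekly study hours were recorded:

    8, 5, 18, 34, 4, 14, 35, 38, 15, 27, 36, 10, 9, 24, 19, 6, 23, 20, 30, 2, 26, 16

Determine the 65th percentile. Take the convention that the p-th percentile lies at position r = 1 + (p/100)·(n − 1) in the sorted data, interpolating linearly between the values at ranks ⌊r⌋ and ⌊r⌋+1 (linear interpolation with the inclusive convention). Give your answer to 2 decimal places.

Sorted: 2, 4, 5, 6, 8, 9, 10, 14, 15, 16, 18, 19, 20, 23, 24, 26, 27, 30, 34, 35, 36, 38.
n = 22.
r = 1 + (65/100)·(22 − 1) = 1 + 13.65 = 14.65.
Rank 14 is 23 and rank 15 is 24.
Interpolate: 23 + 0.65·(24 − 23) = 23 + 0.65·1 = 23.65.

23.65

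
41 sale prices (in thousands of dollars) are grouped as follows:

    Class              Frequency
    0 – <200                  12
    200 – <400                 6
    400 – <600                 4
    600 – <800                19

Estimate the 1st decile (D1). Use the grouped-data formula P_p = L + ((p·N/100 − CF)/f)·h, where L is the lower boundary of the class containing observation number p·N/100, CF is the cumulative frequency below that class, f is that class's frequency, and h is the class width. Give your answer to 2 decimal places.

N = 41; target position k = 10/100 · 41 = 4.1.
Cumulative frequencies: 12, 18, 22, 41.
Observation 4.1 falls in the class 0 – <200.
L = 0, CF = 0, f = 12, h = 200.
P10 = 0 + ((4.1 − 0)/12)·200 = 0 + 68.3333 = 68.3333.

68.33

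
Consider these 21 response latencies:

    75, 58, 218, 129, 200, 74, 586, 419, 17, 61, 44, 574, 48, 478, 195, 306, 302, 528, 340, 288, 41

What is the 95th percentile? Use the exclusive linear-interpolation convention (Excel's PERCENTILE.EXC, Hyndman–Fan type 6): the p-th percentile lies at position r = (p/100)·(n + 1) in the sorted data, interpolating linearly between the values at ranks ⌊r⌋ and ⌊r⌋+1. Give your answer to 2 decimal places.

Sorted: 17, 41, 44, 48, 58, 61, 74, 75, 129, 195, 200, 218, 288, 302, 306, 340, 419, 478, 528, 574, 586.
n = 21.
r = (95/100)·(21 + 1) = 20.9.
Rank 20 is 574 and rank 21 is 586.
Interpolate: 574 + 0.9·(586 − 574) = 574 + 0.9·12 = 584.8.

584.80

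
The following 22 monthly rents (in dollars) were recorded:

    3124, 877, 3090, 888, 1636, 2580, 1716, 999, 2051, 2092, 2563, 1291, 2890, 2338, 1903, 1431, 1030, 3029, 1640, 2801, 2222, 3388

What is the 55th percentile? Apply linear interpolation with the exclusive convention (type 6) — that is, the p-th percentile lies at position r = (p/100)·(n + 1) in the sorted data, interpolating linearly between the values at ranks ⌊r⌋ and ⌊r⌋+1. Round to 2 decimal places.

Sorted: 877, 888, 999, 1030, 1291, 1431, 1636, 1640, 1716, 1903, 2051, 2092, 2222, 2338, 2563, 2580, 2801, 2890, 3029, 3090, 3124, 3388.
n = 22.
r = (55/100)·(22 + 1) = 12.65.
Rank 12 is 2092 and rank 13 is 2222.
Interpolate: 2092 + 0.65·(2222 − 2092) = 2092 + 0.65·130 = 2176.5.

2176.50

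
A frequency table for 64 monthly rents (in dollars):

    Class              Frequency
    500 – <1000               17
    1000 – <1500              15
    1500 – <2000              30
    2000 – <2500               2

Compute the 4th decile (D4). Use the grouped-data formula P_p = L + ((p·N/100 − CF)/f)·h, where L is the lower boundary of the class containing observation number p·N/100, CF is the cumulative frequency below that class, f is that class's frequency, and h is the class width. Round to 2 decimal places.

N = 64; target position k = 40/100 · 64 = 25.6.
Cumulative frequencies: 17, 32, 62, 64.
Observation 25.6 falls in the class 1000 – <1500.
L = 1000, CF = 17, f = 15, h = 500.
P40 = 1000 + ((25.6 − 17)/15)·500 = 1000 + 286.667 = 1286.67.

1286.67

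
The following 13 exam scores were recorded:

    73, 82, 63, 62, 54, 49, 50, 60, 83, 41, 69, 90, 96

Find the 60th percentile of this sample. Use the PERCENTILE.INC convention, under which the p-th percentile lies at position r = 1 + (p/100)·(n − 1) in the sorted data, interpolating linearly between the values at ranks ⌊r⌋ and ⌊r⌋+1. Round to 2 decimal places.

Sorted: 41, 49, 50, 54, 60, 62, 63, 69, 73, 82, 83, 90, 96.
n = 13.
r = 1 + (60/100)·(13 − 1) = 1 + 7.2 = 8.2.
Rank 8 is 69 and rank 9 is 73.
Interpolate: 69 + 0.2·(73 − 69) = 69 + 0.2·4 = 69.8.

69.80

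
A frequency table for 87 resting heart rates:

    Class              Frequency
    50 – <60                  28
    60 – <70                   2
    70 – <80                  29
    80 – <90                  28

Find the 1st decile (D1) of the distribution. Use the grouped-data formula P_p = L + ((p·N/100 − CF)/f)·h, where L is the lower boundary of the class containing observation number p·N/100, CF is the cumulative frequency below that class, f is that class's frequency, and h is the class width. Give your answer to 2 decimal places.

N = 87; target position k = 10/100 · 87 = 8.7.
Cumulative frequencies: 28, 30, 59, 87.
Observation 8.7 falls in the class 50 – <60.
L = 50, CF = 0, f = 28, h = 10.
P10 = 50 + ((8.7 − 0)/28)·10 = 50 + 3.10714 = 53.1071.

53.11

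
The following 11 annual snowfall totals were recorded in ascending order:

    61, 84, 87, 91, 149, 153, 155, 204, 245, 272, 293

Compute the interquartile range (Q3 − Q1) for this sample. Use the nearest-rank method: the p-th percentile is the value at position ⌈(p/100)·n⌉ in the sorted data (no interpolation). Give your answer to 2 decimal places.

158.00

n = 11.
P25: rank ⌈25/100·11⌉ = 3 → 87.
P75: rank ⌈75/100·11⌉ = 9 → 245.
Difference: 245 − 87 = 158.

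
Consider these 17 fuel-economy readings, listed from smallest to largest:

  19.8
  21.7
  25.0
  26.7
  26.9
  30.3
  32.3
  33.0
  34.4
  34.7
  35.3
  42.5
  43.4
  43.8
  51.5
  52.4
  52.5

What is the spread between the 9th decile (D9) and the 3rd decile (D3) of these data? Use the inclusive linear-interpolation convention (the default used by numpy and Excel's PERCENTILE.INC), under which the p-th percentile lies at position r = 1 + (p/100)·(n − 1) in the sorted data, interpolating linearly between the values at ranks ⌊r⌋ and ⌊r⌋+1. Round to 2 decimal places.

22.24

n = 17.
P30: r = 5.8; ranks 5–6 are 26.9, 30.3; interpolating gives 29.62.
P90: r = 15.4; ranks 15–16 are 51.5, 52.4; interpolating gives 51.86.
Difference: 51.86 − 29.62 = 22.24.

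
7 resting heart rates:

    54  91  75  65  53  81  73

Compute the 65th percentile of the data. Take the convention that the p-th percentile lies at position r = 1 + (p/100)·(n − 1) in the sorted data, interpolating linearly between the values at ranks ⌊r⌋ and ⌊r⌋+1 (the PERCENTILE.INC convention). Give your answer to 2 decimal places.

Sorted: 53, 54, 65, 73, 75, 81, 91.
n = 7.
r = 1 + (65/100)·(7 − 1) = 1 + 3.9 = 4.9.
Rank 4 is 73 and rank 5 is 75.
Interpolate: 73 + 0.9·(75 − 73) = 73 + 0.9·2 = 74.8.

74.80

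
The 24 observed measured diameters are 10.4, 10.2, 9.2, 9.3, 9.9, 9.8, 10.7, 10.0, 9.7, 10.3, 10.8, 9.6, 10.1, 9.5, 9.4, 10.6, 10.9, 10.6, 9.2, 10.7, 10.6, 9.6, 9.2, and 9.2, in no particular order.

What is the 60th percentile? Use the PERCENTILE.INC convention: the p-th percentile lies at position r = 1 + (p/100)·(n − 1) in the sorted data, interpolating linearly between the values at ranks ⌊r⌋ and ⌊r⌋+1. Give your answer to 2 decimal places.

10.18

Sorted: 9.2, 9.2, 9.2, 9.2, 9.3, 9.4, 9.5, 9.6, 9.6, 9.7, 9.8, 9.9, 10.0, 10.1, 10.2, 10.3, 10.4, 10.6, 10.6, 10.6, 10.7, 10.7, 10.8, 10.9.
n = 24.
r = 1 + (60/100)·(24 − 1) = 1 + 13.8 = 14.8.
Rank 14 is 10.1 and rank 15 is 10.2.
Interpolate: 10.1 + 0.8·(10.2 − 10.1) = 10.1 + 0.8·0.1 = 10.18.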